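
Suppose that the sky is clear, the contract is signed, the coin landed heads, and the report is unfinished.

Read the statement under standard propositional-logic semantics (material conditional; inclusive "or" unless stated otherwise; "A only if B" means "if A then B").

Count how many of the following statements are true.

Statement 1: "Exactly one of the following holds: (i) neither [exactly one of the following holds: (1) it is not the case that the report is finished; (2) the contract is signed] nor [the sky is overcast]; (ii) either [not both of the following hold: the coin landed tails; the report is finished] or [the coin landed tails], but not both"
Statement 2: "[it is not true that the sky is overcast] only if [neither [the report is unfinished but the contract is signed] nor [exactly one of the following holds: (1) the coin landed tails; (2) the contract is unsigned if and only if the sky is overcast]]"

0

Let S = "the report is finished" (False), Q = "the contract is signed" (True), P = "the sky is overcast" (False), R = "the coin landed heads" (True).

Statement 1: In symbols: ((not S xor Q) nor P) xor ((not R nand S) xor not R)

not S = not False = True
not S xor Q = True xor True = False
(not S xor Q) nor P = False nor False = True
not R = not True = False
not R nand S = False nand False = True
not R = not True = False
(not R nand S) xor not R = True xor False = True
((not S xor Q) nor P) xor ((not R nand S) xor not R) = True xor True = False
So Statement 1 is false.

Statement 2: In symbols: not P -> ((not S and Q) nor (not R xor (not Q iff P)))

not P = not False = True
not S = not False = True
not S and Q = True and True = True
not R = not True = False
not Q = not True = False
not Q iff P = False iff False = True
not R xor (not Q iff P) = False xor True = True
(not S and Q) nor (not R xor (not Q iff P)) = True nor True = False
not P -> ((not S and Q) nor (not R xor (not Q iff P))) = True -> False = False
Hence Statement 2 is false.

True statements: 0 (none).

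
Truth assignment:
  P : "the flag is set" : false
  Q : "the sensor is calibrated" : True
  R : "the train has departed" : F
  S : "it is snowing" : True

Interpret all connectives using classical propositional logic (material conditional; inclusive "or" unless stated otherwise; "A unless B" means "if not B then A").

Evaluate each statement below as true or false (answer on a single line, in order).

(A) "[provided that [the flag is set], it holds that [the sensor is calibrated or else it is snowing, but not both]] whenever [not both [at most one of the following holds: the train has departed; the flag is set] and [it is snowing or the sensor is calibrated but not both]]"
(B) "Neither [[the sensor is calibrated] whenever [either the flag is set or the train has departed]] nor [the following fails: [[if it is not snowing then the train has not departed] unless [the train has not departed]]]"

(A): In symbols: ((R nand P) nand (S xor Q)) -> (P -> (Q xor S))

R nand P = False nand False = True
S xor Q = True xor True = False
(R nand P) nand (S xor Q) = True nand False = True
Q xor S = True xor True = False
P -> (Q xor S) = False -> False = True
((R nand P) nand (S xor Q)) -> (P -> (Q xor S)) = True -> True = True
So (A) is true.

(B): This is ((P or R) -> Q) nor not ((not S -> not R) or not R).

P or R = False or False = False
(P or R) -> Q = False -> True = True
not S = not True = False
not R = not False = True
not S -> not R = False -> True = True
not R = not False = True
(not S -> not R) or not R = True or True = True
not ((not S -> not R) or not R) = not True = False
((P or R) -> Q) nor not ((not S -> not R) or not R) = True nor False = False
So (B) is false.

(A) True; (B) False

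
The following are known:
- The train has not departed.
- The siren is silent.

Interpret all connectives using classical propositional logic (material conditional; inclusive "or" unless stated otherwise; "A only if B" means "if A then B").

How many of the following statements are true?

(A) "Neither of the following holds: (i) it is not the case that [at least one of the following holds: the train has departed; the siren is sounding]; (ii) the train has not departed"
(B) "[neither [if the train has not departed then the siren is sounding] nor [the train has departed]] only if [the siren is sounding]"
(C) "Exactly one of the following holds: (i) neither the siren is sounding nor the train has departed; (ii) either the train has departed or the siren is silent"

0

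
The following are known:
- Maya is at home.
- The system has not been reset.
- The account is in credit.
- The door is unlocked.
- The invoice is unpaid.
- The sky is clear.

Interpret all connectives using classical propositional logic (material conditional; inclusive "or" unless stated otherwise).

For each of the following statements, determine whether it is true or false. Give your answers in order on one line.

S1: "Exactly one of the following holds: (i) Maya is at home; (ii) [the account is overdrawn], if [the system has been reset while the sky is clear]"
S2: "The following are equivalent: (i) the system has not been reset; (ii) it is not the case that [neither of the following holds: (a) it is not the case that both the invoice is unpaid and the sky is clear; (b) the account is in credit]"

S1 False; S2 True

Let Q = "Maya is at home" (T), S = "the system has been reset" (F), G = "the sky is overcast" (F), H = "the account is overdrawn" (F), W = "the invoice is paid" (F).

S1: This is Q xor ((S & ~G) -> H).

~G = ~F = T
S & ~G = F & T = F
(S & ~G) -> H = F -> F = T
Q xor ((S & ~G) -> H) = T xor T = F
Thus S1 is false.

S2: Parsed as ~S <-> ~((~W nand ~G) nor ~H)

~S = ~F = T
~W = ~F = T
~G = ~F = T
~W nand ~G = T nand T = F
~H = ~F = T
(~W nand ~G) nor ~H = F nor T = F
~((~W nand ~G) nor ~H) = ~F = T
~S <-> ~((~W nand ~G) nor ~H) = T <-> T = T
So S2 is true.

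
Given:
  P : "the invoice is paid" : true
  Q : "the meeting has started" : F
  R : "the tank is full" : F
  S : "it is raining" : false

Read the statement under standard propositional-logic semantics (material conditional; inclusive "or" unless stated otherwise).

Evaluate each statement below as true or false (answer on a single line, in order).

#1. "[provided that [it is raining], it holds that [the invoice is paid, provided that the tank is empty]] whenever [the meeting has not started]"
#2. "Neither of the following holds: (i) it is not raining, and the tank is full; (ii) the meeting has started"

#1 True / #2 True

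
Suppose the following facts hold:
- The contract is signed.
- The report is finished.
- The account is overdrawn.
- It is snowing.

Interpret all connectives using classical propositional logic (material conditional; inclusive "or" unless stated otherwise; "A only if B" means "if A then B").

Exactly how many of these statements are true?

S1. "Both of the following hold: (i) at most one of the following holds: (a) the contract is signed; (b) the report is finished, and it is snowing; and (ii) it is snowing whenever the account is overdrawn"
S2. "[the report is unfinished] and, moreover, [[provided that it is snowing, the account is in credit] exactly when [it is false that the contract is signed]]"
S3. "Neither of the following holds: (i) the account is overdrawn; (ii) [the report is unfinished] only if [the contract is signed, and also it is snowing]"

Let P = "the contract is signed" (T), Q = "the report is finished" (T), S = "it is snowing" (T), R = "the account is overdrawn" (T).

S1: Parsed as (P ↑ (Q ∧ S)) ∧ (R → S)

Q ∧ S = T ∧ T = T
P ↑ (Q ∧ S) = T ↑ T = F
R → S = T → T = T
(P ↑ (Q ∧ S)) ∧ (R → S) = F ∧ T = F
So S1 is false.

S2: Formalization: ¬Q ∧ ((S → ¬R) ↔ ¬P)

¬Q = ¬T = F
¬R = ¬T = F
S → ¬R = T → F = F
¬P = ¬T = F
(S → ¬R) ↔ ¬P = F ↔ F = T
¬Q ∧ ((S → ¬R) ↔ ¬P) = F ∧ T = F
Hence S2 is false.

S3: Parsed as R ↓ (¬Q → (P ∧ S))

¬Q = ¬T = F
P ∧ S = T ∧ T = T
¬Q → (P ∧ S) = F → T = T
R ↓ (¬Q → (P ∧ S)) = T ↓ T = F
Hence S3 is false.

0 of the 3 statements are true (none).

0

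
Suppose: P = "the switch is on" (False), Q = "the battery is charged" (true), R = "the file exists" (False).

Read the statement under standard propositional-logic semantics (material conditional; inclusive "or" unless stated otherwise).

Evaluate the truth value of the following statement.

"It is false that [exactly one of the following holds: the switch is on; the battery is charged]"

Formalization: not (P xor Q)

P xor Q = False xor True = True
not (P xor Q) = not True = False

The statement is false.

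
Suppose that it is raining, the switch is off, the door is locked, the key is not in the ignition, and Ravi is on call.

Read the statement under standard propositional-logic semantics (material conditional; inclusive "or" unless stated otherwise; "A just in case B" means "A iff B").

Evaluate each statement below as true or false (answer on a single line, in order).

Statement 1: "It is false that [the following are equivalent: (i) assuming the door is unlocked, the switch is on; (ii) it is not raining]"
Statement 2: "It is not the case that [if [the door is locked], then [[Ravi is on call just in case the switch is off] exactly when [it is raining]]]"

Statement 1 T / Statement 2 F

Let R = "the door is locked" (T), Q = "the switch is on" (F), P = "it is raining" (T), U = "Ravi is on call" (T).

Statement 1: Formalization: ¬((¬R → Q) ↔ ¬P)

¬R = ¬T = F
¬R → Q = F → F = T
¬P = ¬T = F
(¬R → Q) ↔ ¬P = T ↔ F = F
¬((¬R → Q) ↔ ¬P) = ¬F = T
Thus Statement 1 is true.

Statement 2: Formalization: ¬(R → ((U ↔ ¬Q) ↔ P))

¬Q = ¬F = T
U ↔ ¬Q = T ↔ T = T
(U ↔ ¬Q) ↔ P = T ↔ T = T
R → ((U ↔ ¬Q) ↔ P) = T → T = T
¬(R → ((U ↔ ¬Q) ↔ P)) = ¬T = F
Thus Statement 2 is false.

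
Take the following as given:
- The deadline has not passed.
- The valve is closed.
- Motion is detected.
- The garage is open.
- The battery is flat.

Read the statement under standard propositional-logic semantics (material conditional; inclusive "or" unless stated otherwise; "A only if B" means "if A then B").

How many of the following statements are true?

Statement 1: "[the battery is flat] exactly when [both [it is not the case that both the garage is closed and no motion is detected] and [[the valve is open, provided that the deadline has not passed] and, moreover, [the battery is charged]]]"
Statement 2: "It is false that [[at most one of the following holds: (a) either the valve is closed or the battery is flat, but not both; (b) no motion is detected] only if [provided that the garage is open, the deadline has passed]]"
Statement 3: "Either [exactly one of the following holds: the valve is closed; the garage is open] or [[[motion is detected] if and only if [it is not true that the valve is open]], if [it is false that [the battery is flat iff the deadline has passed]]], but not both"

2

Let U = "the battery is charged" (False), S = "the garage is closed" (False), R = "motion is detected" (True), P = "the deadline has passed" (False), Q = "the valve is open" (False).

Statement 1: In symbols: not U iff ((S nand not R) and ((not P -> Q) and U))

not U = not False = True
not R = not True = False
S nand not R = False nand False = True
not P = not False = True
not P -> Q = True -> False = False
(not P -> Q) and U = False and False = False
(S nand not R) and ((not P -> Q) and U) = True and False = False
not U iff ((S nand not R) and ((not P -> Q) and U)) = True iff False = False
Hence Statement 1 is false.

Statement 2: Formalization: not (((not Q xor not U) nand not R) -> (not S -> P))

not Q = not False = True
not U = not False = True
not Q xor not U = True xor True = False
not R = not True = False
(not Q xor not U) nand not R = False nand False = True
not S = not False = True
not S -> P = True -> False = False
((not Q xor not U) nand not R) -> (not S -> P) = True -> False = False
not (((not Q xor not U) nand not R) -> (not S -> P)) = not False = True
Thus Statement 2 is true.

Statement 3: Formalization: (not Q xor not S) xor (not (not U iff P) -> (R iff not Q))

not Q = not False = True
not S = not False = True
not Q xor not S = True xor True = False
not U = not False = True
not U iff P = True iff False = False
not (not U iff P) = not False = True
not Q = not False = True
R iff not Q = True iff True = True
not (not U iff P) -> (R iff not Q) = True -> True = True
(not Q xor not S) xor (not (not U iff P) -> (R iff not Q)) = False xor True = True
Hence Statement 3 is true.

Count: 2.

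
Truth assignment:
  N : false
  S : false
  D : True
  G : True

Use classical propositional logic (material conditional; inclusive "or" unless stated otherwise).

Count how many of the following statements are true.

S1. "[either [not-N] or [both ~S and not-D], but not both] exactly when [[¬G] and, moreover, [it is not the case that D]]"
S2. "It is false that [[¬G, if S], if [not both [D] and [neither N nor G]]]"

S1: Formalization: (¬N ⊕ (¬S ∧ ¬D)) ↔ (¬G ∧ ¬D)

¬N = ¬F = T
¬S = ¬F = T
¬D = ¬T = F
¬S ∧ ¬D = T ∧ F = F
¬N ⊕ (¬S ∧ ¬D) = T ⊕ F = T
¬G = ¬T = F
¬D = ¬T = F
¬G ∧ ¬D = F ∧ F = F
(¬N ⊕ (¬S ∧ ¬D)) ↔ (¬G ∧ ¬D) = T ↔ F = F
Hence S1 is false.

S2: Parsed as ¬((D ↑ (N ↓ G)) → (S → ¬G))

N ↓ G = F ↓ T = F
D ↑ (N ↓ G) = T ↑ F = T
¬G = ¬T = F
S → ¬G = F → F = T
(D ↑ (N ↓ G)) → (S → ¬G) = T → T = T
¬((D ↑ (N ↓ G)) → (S → ¬G)) = ¬T = F
Hence S2 is false.

True statements: 0 (none).

0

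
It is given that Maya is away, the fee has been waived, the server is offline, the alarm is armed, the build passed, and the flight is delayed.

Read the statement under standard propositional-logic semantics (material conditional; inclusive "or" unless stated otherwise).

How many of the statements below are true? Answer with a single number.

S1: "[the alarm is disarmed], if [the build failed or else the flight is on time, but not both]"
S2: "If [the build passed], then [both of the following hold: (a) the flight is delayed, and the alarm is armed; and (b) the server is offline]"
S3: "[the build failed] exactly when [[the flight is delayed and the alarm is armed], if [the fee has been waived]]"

Let U = "the build passed" (True), V = "the flight is delayed" (True), S = "the alarm is armed" (True), R = "the server is online" (False), Q = "the fee has been waived" (True).

S1: Formalization: (not U xor not V) -> not S

not U = not True = False
not V = not True = False
not U xor not V = False xor False = False
not S = not True = False
(not U xor not V) -> not S = False -> False = True
Thus S1 is true.

S2: Formalization: U -> ((V and S) and not R)

V and S = True and True = True
not R = not False = True
(V and S) and not R = True and True = True
U -> ((V and S) and not R) = True -> True = True
So S2 is true.

S3: Parsed as not U iff (Q -> (V and S))

not U = not True = False
V and S = True and True = True
Q -> (V and S) = True -> True = True
not U iff (Q -> (V and S)) = False iff True = False
Thus S3 is false.

Count: 2.

2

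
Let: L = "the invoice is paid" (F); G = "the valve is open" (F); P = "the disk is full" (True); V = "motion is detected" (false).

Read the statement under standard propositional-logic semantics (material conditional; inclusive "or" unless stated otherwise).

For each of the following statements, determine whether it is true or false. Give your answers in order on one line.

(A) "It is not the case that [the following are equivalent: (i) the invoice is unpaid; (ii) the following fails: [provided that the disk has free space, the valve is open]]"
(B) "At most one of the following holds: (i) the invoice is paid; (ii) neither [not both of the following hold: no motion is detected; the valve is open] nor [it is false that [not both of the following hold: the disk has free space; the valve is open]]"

(A): Parsed as not (not L iff not (not P -> G))

not L = not False = True
not P = not True = False
not P -> G = False -> False = True
not (not P -> G) = not True = False
not L iff not (not P -> G) = True iff False = False
not (not L iff not (not P -> G)) = not False = True
So (A) is true.

(B): This is L nand ((not V nand G) nor not (not P nand G)).

not V = not False = True
not V nand G = True nand False = True
not P = not True = False
not P nand G = False nand False = True
not (not P nand G) = not True = False
(not V nand G) nor not (not P nand G) = True nor False = False
L nand ((not V nand G) nor not (not P nand G)) = False nand False = True
So (B) is true.

(A) T / (B) T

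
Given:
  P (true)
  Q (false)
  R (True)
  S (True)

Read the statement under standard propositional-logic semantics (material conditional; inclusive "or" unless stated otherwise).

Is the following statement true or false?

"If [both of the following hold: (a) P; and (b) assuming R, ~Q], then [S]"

Values: P=True, R=True, Q=False, S=True.
In symbols: (P and (R -> not Q)) -> S

not Q = not False = True
R -> not Q = True -> True = True
P and (R -> not Q) = True and True = True
(P and (R -> not Q)) -> S = True -> True = True

true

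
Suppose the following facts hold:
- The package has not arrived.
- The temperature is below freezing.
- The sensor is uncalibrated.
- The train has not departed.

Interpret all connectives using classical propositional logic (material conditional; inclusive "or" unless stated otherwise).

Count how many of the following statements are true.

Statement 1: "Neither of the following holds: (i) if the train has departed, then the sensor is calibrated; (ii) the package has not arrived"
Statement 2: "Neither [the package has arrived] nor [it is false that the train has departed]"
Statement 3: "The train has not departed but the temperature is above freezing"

Let S = "the train has departed" (F), R = "the sensor is calibrated" (F), P = "the package has arrived" (F), Q = "the temperature is below freezing" (T).

Statement 1: Parsed as (S → R) ↓ ¬P

S → R = F → F = T
¬P = ¬F = T
(S → R) ↓ ¬P = T ↓ T = F
So Statement 1 is false.

Statement 2: In symbols: P ↓ ¬S

¬S = ¬F = T
P ↓ ¬S = F ↓ T = F
Thus Statement 2 is false.

Statement 3: Formalization: ¬S ∧ ¬Q

¬S = ¬F = T
¬Q = ¬T = F
¬S ∧ ¬Q = T ∧ F = F
So Statement 3 is false.

True statements: 0 (none).

0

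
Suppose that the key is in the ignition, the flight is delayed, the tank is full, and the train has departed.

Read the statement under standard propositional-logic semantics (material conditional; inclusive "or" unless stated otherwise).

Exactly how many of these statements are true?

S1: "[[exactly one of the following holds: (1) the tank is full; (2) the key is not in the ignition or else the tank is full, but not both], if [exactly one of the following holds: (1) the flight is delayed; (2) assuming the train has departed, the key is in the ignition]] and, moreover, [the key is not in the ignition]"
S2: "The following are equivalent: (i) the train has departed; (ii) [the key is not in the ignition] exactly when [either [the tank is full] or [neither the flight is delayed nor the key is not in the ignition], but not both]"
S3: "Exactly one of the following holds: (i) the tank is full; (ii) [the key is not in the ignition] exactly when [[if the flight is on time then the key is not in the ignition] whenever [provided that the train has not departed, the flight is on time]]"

1

Let S = "the flight is delayed" (True), N = "the train has departed" (True), U = "the key is in the ignition" (True), W = "the tank is full" (True).

S1: In symbols: ((S xor (N -> U)) -> (W xor (not U xor W))) and not U

N -> U = True -> True = True
S xor (N -> U) = True xor True = False
not U = not True = False
not U xor W = False xor True = True
W xor (not U xor W) = True xor True = False
(S xor (N -> U)) -> (W xor (not U xor W)) = False -> False = True
not U = not True = False
((S xor (N -> U)) -> (W xor (not U xor W))) and not U = True and False = False
So S1 is false.

S2: This is N iff (not U iff (W xor (S nor not U))).

not U = not True = False
not U = not True = False
S nor not U = True nor False = False
W xor (S nor not U) = True xor False = True
not U iff (W xor (S nor not U)) = False iff True = False
N iff (not U iff (W xor (S nor not U))) = True iff False = False
Hence S2 is false.

S3: Formalization: W xor (not U iff ((not N -> not S) -> (not S -> not U)))

not U = not True = False
not N = not True = False
not S = not True = False
not N -> not S = False -> False = True
not S = not True = False
not U = not True = False
not S -> not U = False -> False = True
(not N -> not S) -> (not S -> not U) = True -> True = True
not U iff ((not N -> not S) -> (not S -> not U)) = False iff True = False
W xor (not U iff ((not N -> not S) -> (not S -> not U))) = True xor False = True
Hence S3 is true.

True statements: 1 (S3).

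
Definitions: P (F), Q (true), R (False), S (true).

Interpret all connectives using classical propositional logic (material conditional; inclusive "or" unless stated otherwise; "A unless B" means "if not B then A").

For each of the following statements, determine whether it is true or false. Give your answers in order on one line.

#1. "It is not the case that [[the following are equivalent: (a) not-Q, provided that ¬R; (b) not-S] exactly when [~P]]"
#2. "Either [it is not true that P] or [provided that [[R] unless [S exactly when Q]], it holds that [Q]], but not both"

#1 F, #2 F

#1: This is ¬(((¬R → ¬Q) ↔ ¬S) ↔ ¬P).

¬R = ¬F = T
¬Q = ¬T = F
¬R → ¬Q = T → F = F
¬S = ¬T = F
(¬R → ¬Q) ↔ ¬S = F ↔ F = T
¬P = ¬F = T
((¬R → ¬Q) ↔ ¬S) ↔ ¬P = T ↔ T = T
¬(((¬R → ¬Q) ↔ ¬S) ↔ ¬P) = ¬T = F
Thus #1 is false.

#2: In symbols: ¬P ⊕ ((R ∨ (S ↔ Q)) → Q)

¬P = ¬F = T
S ↔ Q = T ↔ T = T
R ∨ (S ↔ Q) = F ∨ T = T
(R ∨ (S ↔ Q)) → Q = T → T = T
¬P ⊕ ((R ∨ (S ↔ Q)) → Q) = T ⊕ T = F
Hence #2 is false.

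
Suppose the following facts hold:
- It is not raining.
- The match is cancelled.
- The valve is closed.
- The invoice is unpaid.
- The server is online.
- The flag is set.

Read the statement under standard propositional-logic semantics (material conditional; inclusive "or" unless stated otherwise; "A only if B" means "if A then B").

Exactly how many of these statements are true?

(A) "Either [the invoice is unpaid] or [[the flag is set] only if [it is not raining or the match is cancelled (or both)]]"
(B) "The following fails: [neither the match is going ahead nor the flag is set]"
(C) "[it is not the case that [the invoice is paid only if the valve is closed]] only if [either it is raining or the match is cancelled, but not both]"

Let U = "the invoice is paid" (F), M = "the flag is set" (T), H = "it is raining" (F), V = "the match is cancelled" (T), N = "the valve is open" (F).

(A): In symbols: ¬U ∨ (M → (¬H ∨ V))

¬U = ¬F = T
¬H = ¬F = T
¬H ∨ V = T ∨ T = T
M → (¬H ∨ V) = T → T = T
¬U ∨ (M → (¬H ∨ V)) = T ∨ T = T
So (A) is true.

(B): Formalization: ¬(¬V ↓ M)

¬V = ¬T = F
¬V ↓ M = F ↓ T = F
¬(¬V ↓ M) = ¬F = T
So (B) is true.

(C): In symbols: ¬(U → ¬N) → (H ⊕ V)

¬N = ¬F = T
U → ¬N = F → T = T
¬(U → ¬N) = ¬T = F
H ⊕ V = F ⊕ T = T
¬(U → ¬N) → (H ⊕ V) = F → T = T
So (C) is true.

3 of the 3 statements are true ((A), (B), (C)).

3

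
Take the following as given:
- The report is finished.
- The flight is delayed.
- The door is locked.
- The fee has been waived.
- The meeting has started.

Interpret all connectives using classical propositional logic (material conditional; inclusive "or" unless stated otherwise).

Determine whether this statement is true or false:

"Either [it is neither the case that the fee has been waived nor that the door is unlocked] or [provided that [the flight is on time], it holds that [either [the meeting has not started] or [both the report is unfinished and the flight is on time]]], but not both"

True.

Let P = "the fee has been waived" (T), V = "the door is locked" (T), D = "the flight is delayed" (T), R = "the meeting has started" (T), N = "the report is finished" (T).
This is (P nor ~V) xor (~D -> (~R | (~N & ~D))).

~V = ~T = F
P nor ~V = T nor F = F
~D = ~T = F
~R = ~T = F
~N = ~T = F
~D = ~T = F
~N & ~D = F & F = F
~R | (~N & ~D) = F | F = F
~D -> (~R | (~N & ~D)) = F -> F = T
(P nor ~V) xor (~D -> (~R | (~N & ~D))) = F xor T = T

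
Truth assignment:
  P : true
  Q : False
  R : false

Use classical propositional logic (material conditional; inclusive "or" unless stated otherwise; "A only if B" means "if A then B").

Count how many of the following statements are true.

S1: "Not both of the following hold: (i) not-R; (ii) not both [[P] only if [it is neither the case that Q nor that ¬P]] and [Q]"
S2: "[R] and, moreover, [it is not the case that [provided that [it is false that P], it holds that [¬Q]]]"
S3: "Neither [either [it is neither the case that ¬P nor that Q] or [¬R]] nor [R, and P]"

0

S1: This is not R nand ((P -> (Q nor not P)) nand Q).

not R = not False = True
not P = not True = False
Q nor not P = False nor False = True
P -> (Q nor not P) = True -> True = True
(P -> (Q nor not P)) nand Q = True nand False = True
not R nand ((P -> (Q nor not P)) nand Q) = True nand True = False
Thus S1 is false.

S2: Parsed as R and not (not P -> not Q)

not P = not True = False
not Q = not False = True
not P -> not Q = False -> True = True
not (not P -> not Q) = not True = False
R and not (not P -> not Q) = False and False = False
So S2 is false.

S3: This is ((not P nor Q) or not R) nor (R and P).

not P = not True = False
not P nor Q = False nor False = True
not R = not False = True
(not P nor Q) or not R = True or True = True
R and P = False and True = False
((not P nor Q) or not R) nor (R and P) = True nor False = False
So S3 is false.

True statements: 0 (none).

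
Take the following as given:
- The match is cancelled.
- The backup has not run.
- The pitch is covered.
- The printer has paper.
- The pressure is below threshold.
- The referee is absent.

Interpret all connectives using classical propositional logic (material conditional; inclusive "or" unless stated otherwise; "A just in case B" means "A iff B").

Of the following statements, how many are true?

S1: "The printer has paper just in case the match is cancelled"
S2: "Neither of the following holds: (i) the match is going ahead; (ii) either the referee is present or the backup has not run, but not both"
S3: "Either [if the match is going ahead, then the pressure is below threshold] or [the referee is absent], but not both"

1

Let S = "the printer has paper" (T), P = "the match is cancelled" (T), V = "the referee is present" (F), Q = "the backup has run" (F), U = "the pressure is above threshold" (F).

S1: In symbols: S ↔ P

S ↔ P = T ↔ T = T
Thus S1 is true.

S2: In symbols: ¬P ↓ (V ⊕ ¬Q)

¬P = ¬T = F
¬Q = ¬F = T
V ⊕ ¬Q = F ⊕ T = T
¬P ↓ (V ⊕ ¬Q) = F ↓ T = F
Thus S2 is false.

S3: In symbols: (¬P → ¬U) ⊕ ¬V

¬P = ¬T = F
¬U = ¬F = T
¬P → ¬U = F → T = T
¬V = ¬F = T
(¬P → ¬U) ⊕ ¬V = T ⊕ T = F
Hence S3 is false.

True statements: 1.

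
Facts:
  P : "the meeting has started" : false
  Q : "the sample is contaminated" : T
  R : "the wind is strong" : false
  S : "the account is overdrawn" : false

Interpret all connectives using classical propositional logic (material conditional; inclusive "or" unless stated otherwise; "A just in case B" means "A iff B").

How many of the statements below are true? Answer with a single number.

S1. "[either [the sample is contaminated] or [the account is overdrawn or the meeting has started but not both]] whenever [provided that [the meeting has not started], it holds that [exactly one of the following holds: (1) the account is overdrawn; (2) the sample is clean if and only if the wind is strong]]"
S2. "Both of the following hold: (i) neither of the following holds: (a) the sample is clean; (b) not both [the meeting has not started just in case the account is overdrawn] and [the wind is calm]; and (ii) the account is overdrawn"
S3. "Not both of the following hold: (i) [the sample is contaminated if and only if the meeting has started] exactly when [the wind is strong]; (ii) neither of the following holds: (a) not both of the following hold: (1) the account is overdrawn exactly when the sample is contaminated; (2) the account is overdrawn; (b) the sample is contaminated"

2

S1: Parsed as (not P -> (S xor (not Q iff R))) -> (Q or (S xor P))

not P = not False = True
not Q = not True = False
not Q iff R = False iff False = True
S xor (not Q iff R) = False xor True = True
not P -> (S xor (not Q iff R)) = True -> True = True
S xor P = False xor False = False
Q or (S xor P) = True or False = True
(not P -> (S xor (not Q iff R))) -> (Q or (S xor P)) = True -> True = True
Thus S1 is true.

S2: Formalization: (not Q nor ((not P iff S) nand not R)) and S

not Q = not True = False
not P = not False = True
not P iff S = True iff False = False
not R = not False = True
(not P iff S) nand not R = False nand True = True
not Q nor ((not P iff S) nand not R) = False nor True = False
(not Q nor ((not P iff S) nand not R)) and S = False and False = False
Hence S2 is false.

S3: In symbols: ((Q iff P) iff R) nand (((S iff Q) nand S) nor Q)

Q iff P = True iff False = False
(Q iff P) iff R = False iff False = True
S iff Q = False iff True = False
(S iff Q) nand S = False nand False = True
((S iff Q) nand S) nor Q = True nor True = False
((Q iff P) iff R) nand (((S iff Q) nand S) nor Q) = True nand False = True
Thus S3 is true.

Count: 2.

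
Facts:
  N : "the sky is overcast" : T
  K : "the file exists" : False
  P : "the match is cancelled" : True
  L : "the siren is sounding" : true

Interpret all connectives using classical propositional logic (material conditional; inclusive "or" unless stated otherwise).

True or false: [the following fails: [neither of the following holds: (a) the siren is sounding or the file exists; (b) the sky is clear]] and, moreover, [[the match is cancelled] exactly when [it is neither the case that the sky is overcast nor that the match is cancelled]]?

Values: L=T, K=F, N=T, P=T.
Parsed as ~((L | K) nor ~N) & (P <-> (N nor P))

L | K = T | F = T
~N = ~T = F
(L | K) nor ~N = T nor F = F
~((L | K) nor ~N) = ~F = T
N nor P = T nor T = F
P <-> (N nor P) = T <-> F = F
~((L | K) nor ~N) & (P <-> (N nor P)) = T & F = F

False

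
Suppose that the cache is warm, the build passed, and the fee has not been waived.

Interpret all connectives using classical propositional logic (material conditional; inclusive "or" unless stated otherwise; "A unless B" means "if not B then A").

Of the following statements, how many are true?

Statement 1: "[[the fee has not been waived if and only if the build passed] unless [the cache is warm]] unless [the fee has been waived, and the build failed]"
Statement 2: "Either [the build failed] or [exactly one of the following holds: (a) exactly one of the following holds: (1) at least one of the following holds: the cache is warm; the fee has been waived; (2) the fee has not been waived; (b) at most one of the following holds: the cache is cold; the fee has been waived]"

2

Let R = "the fee has been waived" (False), Q = "the build passed" (True), P = "the cache is warm" (True).

Statement 1: This is ((not R iff Q) or P) or (R and not Q).

not R = not False = True
not R iff Q = True iff True = True
(not R iff Q) or P = True or True = True
not Q = not True = False
R and not Q = False and False = False
((not R iff Q) or P) or (R and not Q) = True or False = True
So Statement 1 is true.

Statement 2: In symbols: not Q or (((P or R) xor not R) xor (not P nand R))

not Q = not True = False
P or R = True or False = True
not R = not False = True
(P or R) xor not R = True xor True = False
not P = not True = False
not P nand R = False nand False = True
((P or R) xor not R) xor (not P nand R) = False xor True = True
not Q or (((P or R) xor not R) xor (not P nand R)) = False or True = True
So Statement 2 is true.

Count: 2.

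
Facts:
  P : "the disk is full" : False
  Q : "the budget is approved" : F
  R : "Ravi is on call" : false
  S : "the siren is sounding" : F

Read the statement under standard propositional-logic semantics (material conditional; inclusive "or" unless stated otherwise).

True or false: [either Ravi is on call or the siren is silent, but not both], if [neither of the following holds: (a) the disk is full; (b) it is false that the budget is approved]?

true

This is (P nor ~Q) -> (R xor ~S).

~Q = ~F = T
P nor ~Q = F nor T = F
~S = ~F = T
R xor ~S = F xor T = T
(P nor ~Q) -> (R xor ~S) = F -> T = T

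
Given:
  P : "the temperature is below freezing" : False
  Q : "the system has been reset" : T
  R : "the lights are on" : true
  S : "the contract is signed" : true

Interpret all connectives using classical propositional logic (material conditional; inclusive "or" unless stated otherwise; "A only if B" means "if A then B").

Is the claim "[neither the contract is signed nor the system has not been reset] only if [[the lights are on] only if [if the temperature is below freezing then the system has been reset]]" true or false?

Formalization: (S nor not Q) -> (R -> (P -> Q))

not Q = not True = False
S nor not Q = True nor False = False
P -> Q = False -> True = True
R -> (P -> Q) = True -> True = True
(S nor not Q) -> (R -> (P -> Q)) = False -> True = True

true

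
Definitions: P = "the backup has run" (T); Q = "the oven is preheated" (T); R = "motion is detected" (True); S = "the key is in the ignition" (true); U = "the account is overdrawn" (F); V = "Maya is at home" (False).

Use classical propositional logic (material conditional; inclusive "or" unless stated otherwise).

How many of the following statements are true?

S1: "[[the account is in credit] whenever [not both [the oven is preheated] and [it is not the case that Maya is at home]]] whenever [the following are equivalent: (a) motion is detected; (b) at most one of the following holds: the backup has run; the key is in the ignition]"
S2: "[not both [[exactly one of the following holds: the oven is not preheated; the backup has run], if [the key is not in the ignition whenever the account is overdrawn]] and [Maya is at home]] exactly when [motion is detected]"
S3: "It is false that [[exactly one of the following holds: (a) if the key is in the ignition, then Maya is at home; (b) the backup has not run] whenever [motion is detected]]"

3

S1: This is (R ↔ (P ↑ S)) → ((Q ↑ ¬V) → ¬U).

P ↑ S = T ↑ T = F
R ↔ (P ↑ S) = T ↔ F = F
¬V = ¬F = T
Q ↑ ¬V = T ↑ T = F
¬U = ¬F = T
(Q ↑ ¬V) → ¬U = F → T = T
(R ↔ (P ↑ S)) → ((Q ↑ ¬V) → ¬U) = F → T = T
Hence S1 is true.

S2: This is (((U → ¬S) → (¬Q ⊕ P)) ↑ V) ↔ R.

¬S = ¬T = F
U → ¬S = F → F = T
¬Q = ¬T = F
¬Q ⊕ P = F ⊕ T = T
(U → ¬S) → (¬Q ⊕ P) = T → T = T
((U → ¬S) → (¬Q ⊕ P)) ↑ V = T ↑ F = T
(((U → ¬S) → (¬Q ⊕ P)) ↑ V) ↔ R = T ↔ T = T
Hence S2 is true.

S3: This is ¬(R → ((S → V) ⊕ ¬P)).

S → V = T → F = F
¬P = ¬T = F
(S → V) ⊕ ¬P = F ⊕ F = F
R → ((S → V) ⊕ ¬P) = T → F = F
¬(R → ((S → V) ⊕ ¬P)) = ¬F = T
Hence S3 is true.

True statements: 3 (S1, S2, S3).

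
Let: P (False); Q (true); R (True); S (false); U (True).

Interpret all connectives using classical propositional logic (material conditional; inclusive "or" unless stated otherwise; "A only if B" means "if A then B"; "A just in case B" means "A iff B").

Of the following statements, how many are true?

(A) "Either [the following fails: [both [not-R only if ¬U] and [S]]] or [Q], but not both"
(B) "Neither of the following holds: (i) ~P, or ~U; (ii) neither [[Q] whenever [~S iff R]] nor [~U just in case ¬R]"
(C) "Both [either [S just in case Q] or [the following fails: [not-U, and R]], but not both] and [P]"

0

(A): Formalization: not ((not R -> not U) and S) xor Q

not R = not True = False
not U = not True = False
not R -> not U = False -> False = True
(not R -> not U) and S = True and False = False
not ((not R -> not U) and S) = not False = True
not ((not R -> not U) and S) xor Q = True xor True = False
Hence (A) is false.

(B): Parsed as (not P or not U) nor (((not S iff R) -> Q) nor (not U iff not R))

not P = not False = True
not U = not True = False
not P or not U = True or False = True
not S = not False = True
not S iff R = True iff True = True
(not S iff R) -> Q = True -> True = True
not U = not True = False
not R = not True = False
not U iff not R = False iff False = True
((not S iff R) -> Q) nor (not U iff not R) = True nor True = False
(not P or not U) nor (((not S iff R) -> Q) nor (not U iff not R)) = True nor False = False
Thus (B) is false.

(C): In symbols: ((S iff Q) xor not (not U and R)) and P

S iff Q = False iff True = False
not U = not True = False
not U and R = False and True = False
not (not U and R) = not False = True
(S iff Q) xor not (not U and R) = False xor True = True
((S iff Q) xor not (not U and R)) and P = True and False = False
Hence (C) is false.

True statements: 0 (none).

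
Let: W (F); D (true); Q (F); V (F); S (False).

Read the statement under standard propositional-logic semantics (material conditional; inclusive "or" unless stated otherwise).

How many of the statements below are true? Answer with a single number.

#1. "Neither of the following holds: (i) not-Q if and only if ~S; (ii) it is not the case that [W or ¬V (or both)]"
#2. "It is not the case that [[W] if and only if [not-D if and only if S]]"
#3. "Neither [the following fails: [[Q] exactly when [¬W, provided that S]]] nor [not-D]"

1

#1: Parsed as (~Q <-> ~S) nor ~(W | ~V)

~Q = ~F = T
~S = ~F = T
~Q <-> ~S = T <-> T = T
~V = ~F = T
W | ~V = F | T = T
~(W | ~V) = ~T = F
(~Q <-> ~S) nor ~(W | ~V) = T nor F = F
Hence #1 is false.

#2: In symbols: ~(W <-> (~D <-> S))

~D = ~T = F
~D <-> S = F <-> F = T
W <-> (~D <-> S) = F <-> T = F
~(W <-> (~D <-> S)) = ~F = T
Hence #2 is true.

#3: Parsed as ~(Q <-> (S -> ~W)) nor ~D

~W = ~F = T
S -> ~W = F -> T = T
Q <-> (S -> ~W) = F <-> T = F
~(Q <-> (S -> ~W)) = ~F = T
~D = ~T = F
~(Q <-> (S -> ~W)) nor ~D = T nor F = F
Thus #3 is false.

True statements: 1 (#2).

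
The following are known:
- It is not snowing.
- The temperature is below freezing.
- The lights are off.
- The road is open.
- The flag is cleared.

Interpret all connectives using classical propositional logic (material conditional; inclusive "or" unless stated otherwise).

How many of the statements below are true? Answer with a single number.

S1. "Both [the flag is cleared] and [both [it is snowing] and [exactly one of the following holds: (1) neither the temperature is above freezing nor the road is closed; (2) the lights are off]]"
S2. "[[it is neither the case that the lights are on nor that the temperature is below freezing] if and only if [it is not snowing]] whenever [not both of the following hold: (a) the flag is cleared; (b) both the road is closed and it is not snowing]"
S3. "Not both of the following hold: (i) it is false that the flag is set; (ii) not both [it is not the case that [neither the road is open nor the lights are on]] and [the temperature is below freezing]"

1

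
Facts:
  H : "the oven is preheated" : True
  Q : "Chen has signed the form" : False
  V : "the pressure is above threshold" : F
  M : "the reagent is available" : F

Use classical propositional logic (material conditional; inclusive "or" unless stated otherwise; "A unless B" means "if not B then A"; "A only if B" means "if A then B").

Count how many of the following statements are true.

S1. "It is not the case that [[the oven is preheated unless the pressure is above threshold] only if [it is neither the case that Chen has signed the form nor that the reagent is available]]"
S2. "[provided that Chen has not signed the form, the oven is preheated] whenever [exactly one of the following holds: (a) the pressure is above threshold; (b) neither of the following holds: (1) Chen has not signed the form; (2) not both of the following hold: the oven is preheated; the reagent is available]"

1

S1: This is not ((H or V) -> (Q nor M)).

H or V = True or False = True
Q nor M = False nor False = True
(H or V) -> (Q nor M) = True -> True = True
not ((H or V) -> (Q nor M)) = not True = False
Thus S1 is false.

S2: Parsed as (V xor (not Q nor (H nand M))) -> (not Q -> H)

not Q = not False = True
H nand M = True nand False = True
not Q nor (H nand M) = True nor True = False
V xor (not Q nor (H nand M)) = False xor False = False
not Q = not False = True
not Q -> H = True -> True = True
(V xor (not Q nor (H nand M))) -> (not Q -> H) = False -> True = True
Hence S2 is true.

Count: 1.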